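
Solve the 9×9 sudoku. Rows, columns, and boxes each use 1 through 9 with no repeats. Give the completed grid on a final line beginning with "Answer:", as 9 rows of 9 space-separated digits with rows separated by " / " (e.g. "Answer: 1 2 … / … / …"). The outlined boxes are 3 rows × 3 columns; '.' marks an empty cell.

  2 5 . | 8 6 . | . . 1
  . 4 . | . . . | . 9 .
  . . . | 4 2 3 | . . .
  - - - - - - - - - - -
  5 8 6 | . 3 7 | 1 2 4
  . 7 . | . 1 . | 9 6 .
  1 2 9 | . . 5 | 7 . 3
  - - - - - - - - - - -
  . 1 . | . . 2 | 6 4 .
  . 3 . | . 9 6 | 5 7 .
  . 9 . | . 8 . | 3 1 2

Step 1. [r1c3∈{3,7}] across row 1, 7 lands solely at r1c3. So r1c3=7.
Step 2. [r3c7∈{8}] r3c7's peers cover all but 8, so r3c7=8.
Step 3. [r9c1∈{4,6,7}] in row 9, 6 fits only at r9c1, so r9c1=6.
Step 4. [r8c9∈{8}] r8c9 is down to just 8, so r8c9=8.
Step 5. [r9c4∈{5,7}] across row 9, 7 lands solely at r9c4. So r9c4=7.
Step 6. [r7c5∈{5}] r7c5's peers cover all but 5, so r7c5=5.
Step 7. [r8c1∈{4}] r8c1 has the single candidate 4. So r8c1=4.
Step 8. [r2c9∈{5,6,7}] across row 2, 6 lands solely at r2c9, so r2c9=6.
Step 9. [r5c1∈{3}] nothing but 3 survives at r5c1, so r5c1=3.
Step 10. [r2c3∈{1,3,8}] r2c3 is the only open cell in row 2 admitting 3 ⇒ r2c3=3.
Step 11. [r9c6∈{4}] only 4 remains possible at r9c6 ⇒ r9c6=4.
Step 12. [r2c1∈{8}] nothing but 8 survives at r2c1. So r2c1=8.
Step 13. [r2c4∈{1,5}] r2c4 is the only open cell in row 2 admitting 5. So r2c4=5.
Step 14. [r3c9∈{5,7}] 7 has one home in row 3: r3c9, so r3c9=7.
Step 15. [r5c4∈{2}] r5c4's peers cover all but 2 ⇒ r5c4=2.
Step 16. [r4c4∈{9}] nothing but 9 survives at r4c4, so r4c4=9.
Step 17. [r2c6∈{1}] r2c6 is down to just 1 ⇒ r2c6=1.
Step 18. [r7c4∈{3}] r7c4's peers cover all but 3. So r7c4=3.
Step 19. [r2c7∈{2}] only 2 remains possible at r2c7, so r2c7=2.
Step 20. [r6c4∈{6}] r6c4's peers cover all but 6. So r6c4=6.
Step 21. [r1c7∈{4}] r1c7 is down to just 4, so r1c7=4.
Step 22. [r6c5∈{4}] r6c5 is down to just 4, so r6c5=4.
Step 23. [r7c9∈{9}] r7c9 is down to just 9. So r7c9=9.
Step 24. [r7c1∈{7}] only 7 remains possible at r7c1, so r7c1=7.
Step 25. [r3c8∈{5}] only 5 remains possible at r3c8 ⇒ r3c8=5.
Step 26. [r1c6∈{9}] r1c6 has the single candidate 9. So r1c6=9.
Step 27. [r2c5∈{7}] only 7 remains possible at r2c5, so r2c5=7.
Step 28. [r5c3∈{4}] nothing but 4 survives at r5c3, so r5c3=4.
Step 29. [r3c2∈{6}] r3c2's peers cover all but 6, so r3c2=6.
Step 30. [r7c3∈{8}] only 8 remains possible at r7c3 ⇒ r7c3=8.
Step 31. [r9c3∈{5}] only 5 remains possible at r9c3. So r9c3=5.
Step 32. [r5c6∈{8}] nothing but 8 survives at r5c6. So r5c6=8.
Step 33. [r8c3∈{2}] r8c3 is down to just 2, so r8c3=2.
Step 34. [r3c1∈{9}] r3c1's peers cover all but 9, so r3c1=9.
Step 35. [r5c9∈{5}] r5c9's peers cover all but 5. So r5c9=5.
Step 36. [r6c8∈{8}] nothing but 8 survives at r6c8, so r6c8=8.
Step 37. [r1c8∈{3}] r1c8's peers cover all but 3 ⇒ r1c8=3.
Step 38. [r8c4∈{1}] r8c4 is down to just 1, so r8c4=1.
Step 39. [r3c3∈{1}] r3c3 has the single candidate 1, so r3c3=1.

Answer: 2 5 7 8 6 9 4 3 1 / 8 4 3 5 7 1 2 9 6 / 9 6 1 4 2 3 8 5 7 / 5 8 6 9 3 7 1 2 4 / 3 7 4 2 1 8 9 6 5 / 1 2 9 6 4 5 7 8 3 / 7 1 8 3 5 2 6 4 9 / 4 3 2 1 9 6 5 7 8 / 6 9 5 7 8 4 3 1 2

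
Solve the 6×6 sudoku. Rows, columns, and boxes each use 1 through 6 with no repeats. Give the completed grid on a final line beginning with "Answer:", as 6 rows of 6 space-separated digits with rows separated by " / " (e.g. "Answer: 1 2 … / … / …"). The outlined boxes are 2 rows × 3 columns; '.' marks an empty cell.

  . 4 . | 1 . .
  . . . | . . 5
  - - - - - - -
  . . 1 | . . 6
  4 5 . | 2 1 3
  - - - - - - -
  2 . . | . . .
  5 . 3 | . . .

Step 1. [r5c3∈{4,6}] r5c3 is the only open cell in col 3 admitting 4 ⇒ r5c3=4.
Step 2. [r6c6∈{1,2,4}] r6c6 is the only open cell in col 6 admitting 4, so r6c6=4.
Step 3. [r6c4∈{6}] r6c4's peers cover all but 6 ⇒ r6c4=6.
Step 4. [r2c1∈{1,3,6}] across col 1, 1 lands solely at r2c1, so r2c1=1.
Step 5. [r1c1∈{3,6}] col 1 places 6 nowhere but r1c1, so r1c1=6.
Step 6. [r1c5∈{2,3}] in row 1, 3 fits only at r1c5. So r1c5=3.
Step 7. [r2c3∈{2}] nothing but 2 survives at r2c3 ⇒ r2c3=2.
Step 8. [r5c5∈{5}] r5c5's peers cover all but 5. So r5c5=5.
Step 9. [r3c5∈{4}] nothing but 4 survives at r3c5 ⇒ r3c5=4.
Step 10. [r3c1∈{3}] r3c1 has the single candidate 3. So r3c1=3.
Step 11. [r5c2∈{1,6}] r5c2 is the only open cell in row 5 admitting 6, so r5c2=6.
Step 12. [r3c4∈{5}] r3c4's peers cover all but 5 ⇒ r3c4=5.
Step 13. [r5c4∈{3}] only 3 remains possible at r5c4, so r5c4=3.
Step 14. [r2c2∈{3}] r2c2's peers cover all but 3. So r2c2=3.
Step 15. [r6c2∈{1}] r6c2's peers cover all but 1. So r6c2=1.
Step 16. [r5c6∈{1}] r5c6 has the single candidate 1, so r5c6=1.
Step 17. [r1c3∈{5}] only 5 remains possible at r1c3 ⇒ r1c3=5.
Step 18. [r2c5∈{6}] r2c5 has the single candidate 6. So r2c5=6.
Step 19. [r4c3∈{6}] r4c3 is down to just 6. So r4c3=6.
Step 20. [r6c5∈{2}] r6c5 is down to just 2, so r6c5=2.
Step 21. [r2c4∈{4}] r2c4 has the single candidate 4. So r2c4=4.
Step 22. [r1c6∈{2}] r1c6's peers cover all but 2 ⇒ r1c6=2.
Step 23. [r3c2∈{2}] r3c2 has the single candidate 2. So r3c2=2.

Answer: 6 4 5 1 3 2 / 1 3 2 4 6 5 / 3 2 1 5 4 6 / 4 5 6 2 1 3 / 2 6 4 3 5 1 / 5 1 3 6 2 4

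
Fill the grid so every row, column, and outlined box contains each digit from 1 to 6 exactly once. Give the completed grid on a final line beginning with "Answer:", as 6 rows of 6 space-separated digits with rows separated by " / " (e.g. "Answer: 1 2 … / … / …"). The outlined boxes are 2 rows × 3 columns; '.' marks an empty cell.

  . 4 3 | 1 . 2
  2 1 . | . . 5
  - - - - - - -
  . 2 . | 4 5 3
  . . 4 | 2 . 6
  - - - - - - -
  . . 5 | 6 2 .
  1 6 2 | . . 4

Step 1. [r2c3∈{6}] nothing but 6 survives at r2c3, so r2c3=6.
Step 2. [r6c5∈{3}] r6c5's peers cover all but 3, so r6c5=3.
Step 3. [r4c2∈{3,5}] col 2 places 5 nowhere but r4c2. So r4c2=5.
Step 4. [r4c1∈{3}] r4c1 is down to just 3, so r4c1=3.
Step 5. [r6c4∈{5}] r6c4's peers cover all but 5. So r6c4=5.
Step 6. [r5c6∈{1}] r5c6 is down to just 1. So r5c6=1.
Step 7. [r3c1∈{6}] r3c1's peers cover all but 6. So r3c1=6.
Step 8. [r3c3∈{1}] r3c3's peers cover all but 1, so r3c3=1.
Step 9. [r1c5∈{6}] r1c5's peers cover all but 6. So r1c5=6.
Step 10. [r2c5∈{4}] r2c5 has the single candidate 4 ⇒ r2c5=4.
Step 11. [r5c1∈{4}] r5c1's peers cover all but 4 ⇒ r5c1=4.
Step 12. [r1c1∈{5}] r1c1 is down to just 5. So r1c1=5.
Step 13. [r2c4∈{3}] only 3 remains possible at r2c4. So r2c4=3.
Step 14. [r5c2∈{3}] only 3 remains possible at r5c2 ⇒ r5c2=3.
Step 15. [r4c5∈{1}] r4c5's peers cover all but 1, so r4c5=1.

Answer: 5 4 3 1 6 2 / 2 1 6 3 4 5 / 6 2 1 4 5 3 / 3 5 4 2 1 6 / 4 3 5 6 2 1 / 1 6 2 5 3 4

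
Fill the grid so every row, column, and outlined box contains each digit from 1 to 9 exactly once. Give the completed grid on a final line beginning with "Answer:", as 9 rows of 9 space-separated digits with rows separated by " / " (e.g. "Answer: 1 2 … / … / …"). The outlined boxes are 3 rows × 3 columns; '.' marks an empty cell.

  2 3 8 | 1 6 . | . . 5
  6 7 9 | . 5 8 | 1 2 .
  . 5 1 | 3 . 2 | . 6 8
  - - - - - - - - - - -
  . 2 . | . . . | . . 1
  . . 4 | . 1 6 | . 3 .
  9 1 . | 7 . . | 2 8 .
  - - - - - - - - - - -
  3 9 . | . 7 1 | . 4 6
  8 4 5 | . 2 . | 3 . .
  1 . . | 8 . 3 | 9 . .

Step 1. [r9c3∈{2,6,7}] 7 has one home in box 7: r9c3. So r9c3=7.
Step 2. [r3c7∈{4,7}] in row 3, 7 fits only at r3c7, so r3c7=7.
Step 3. [r5c7∈{5}] r5c7's peers cover all but 5, so r5c7=5.
Step 4. [r2c4∈{4}] nothing but 4 survives at r2c4. So r2c4=4.
Step 5. [r6c6∈{4,5}] row 6 places 5 nowhere but r6c6 ⇒ r6c6=5.
Step 6. [r4c4∈{9}] r4c4 has the single candidate 9 ⇒ r4c4=9.
Step 7. [r4c8∈{7}] only 7 remains possible at r4c8 ⇒ r4c8=7.
Step 8. [r4c6∈{4}] nothing but 4 survives at r4c6. So r4c6=4.
Step 9. [r6c5∈{3}] r6c5's peers cover all but 3, so r6c5=3.
Step 10. [r1c6∈{7,9}] r1c6 is the only open cell in row 1 admitting 7, so r1c6=7.
Step 11. [r4c3∈{3,6}] across row 4, 3 lands solely at r4c3, so r4c3=3.
Step 12. [r5c4∈{2}] only 2 remains possible at r5c4 ⇒ r5c4=2.
Step 13. [r8c9∈{7}] r8c9 has the single candidate 7 ⇒ r8c9=7.
Step 14. [r7c7∈{8}] r7c7 is down to just 8, so r7c7=8.
Step 15. [r8c4∈{6}] nothing but 6 survives at r8c4, so r8c4=6.
Step 16. [r5c2∈{8}] r5c2 has the single candidate 8, so r5c2=8.
Step 17. [r4c7∈{6}] r4c7 has the single candidate 6 ⇒ r4c7=6.
Step 18. [r9c8∈{5}] nothing but 5 survives at r9c8 ⇒ r9c8=5.
Step 19. [r4c5∈{8}] nothing but 8 survives at r4c5 ⇒ r4c5=8.
Step 20. [r7c4∈{5}] r7c4 has the single candidate 5. So r7c4=5.
Step 21. [r1c8∈{9}] r1c8's peers cover all but 9. So r1c8=9.
Step 22. [r6c3∈{6}] nothing but 6 survives at r6c3 ⇒ r6c3=6.
Step 23. [r3c1∈{4}] r3c1 is down to just 4, so r3c1=4.
Step 24. [r3c5∈{9}] r3c5's peers cover all but 9, so r3c5=9.
Step 25. [r6c9∈{4}] nothing but 4 survives at r6c9. So r6c9=4.
Step 26. [r9c5∈{4}] r9c5 has the single candidate 4 ⇒ r9c5=4.
Step 27. [r5c9∈{9}] nothing but 9 survives at r5c9, so r5c9=9.
Step 28. [r8c6∈{9}] nothing but 9 survives at r8c6, so r8c6=9.
Step 29. [r2c9∈{3}] r2c9 is down to just 3, so r2c9=3.
Step 30. [r5c1∈{7}] r5c1 has the single candidate 7. So r5c1=7.
Step 31. [r7c3∈{2}] nothing but 2 survives at r7c3 ⇒ r7c3=2.
Step 32. [r4c1∈{5}] r4c1 is down to just 5 ⇒ r4c1=5.
Step 33. [r9c2∈{6}] r9c2's peers cover all but 6 ⇒ r9c2=6.
Step 34. [r8c8∈{1}] only 1 remains possible at r8c8 ⇒ r8c8=1.
Step 35. [r1c7∈{4}] only 4 remains possible at r1c7, so r1c7=4.
Step 36. [r9c9∈{2}] only 2 remains possible at r9c9, so r9c9=2.

Answer: 2 3 8 1 6 7 4 9 5 / 6 7 9 4 5 8 1 2 3 / 4 5 1 3 9 2 7 6 8 / 5 2 3 9 8 4 6 7 1 / 7 8 4 2 1 6 5 3 9 / 9 1 6 7 3 5 2 8 4 / 3 9 2 5 7 1 8 4 6 / 8 4 5 6 2 9 3 1 7 / 1 6 7 8 4 3 9 5 2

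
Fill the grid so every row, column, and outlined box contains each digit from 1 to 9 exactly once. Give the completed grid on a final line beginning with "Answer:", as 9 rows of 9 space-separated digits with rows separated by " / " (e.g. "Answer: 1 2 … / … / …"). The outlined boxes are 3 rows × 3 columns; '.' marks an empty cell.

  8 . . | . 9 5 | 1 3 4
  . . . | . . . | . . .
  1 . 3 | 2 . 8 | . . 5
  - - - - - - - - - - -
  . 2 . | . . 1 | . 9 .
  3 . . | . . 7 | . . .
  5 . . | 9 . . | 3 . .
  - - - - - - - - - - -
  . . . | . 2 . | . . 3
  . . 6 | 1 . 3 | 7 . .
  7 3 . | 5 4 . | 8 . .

Step 1. [r3c2∈{4,6,7,9}] r3c2 is the only open cell in row 3 admitting 4 ⇒ r3c2=4.
Step 2. [r8c5∈{8}] r8c5's peers cover all but 8. So r8c5=8.
Step 3. [r6c5∈{6}] r6c5 is down to just 6 ⇒ r6c5=6.
Step 4. [r3c5∈{7}] nothing but 7 survives at r3c5 ⇒ r3c5=7.
Step 5. [r3c8∈{6}] r3c8 has the single candidate 6 ⇒ r3c8=6.
Step 6. [r1c3∈{2,7}] in row 1, 2 fits only at r1c3. So r1c3=2.
Step 7. [r1c2∈{6,7}] r1c2 is the only open cell in row 1 admitting 7, so r1c2=7.
Step 8. [r8c1∈{2,4,9}] r8c1 is the only open cell in col 1 admitting 2, so r8c1=2.
Step 9. [r8c8∈{4,5}] in row 8, 4 fits only at r8c8. So r8c8=4.
Step 10. [r8c9∈{9}] r8c9's peers cover all but 9 ⇒ r8c9=9.
Step 11. [r1c4∈{6}] nothing but 6 survives at r1c4. So r1c4=6.
Step 12. [r8c2∈{5}] r8c2 is down to just 5. So r8c2=5.
Step 13. [r6c6∈{2,4}] across col 6, 2 lands solely at r6c6 ⇒ r6c6=2.
Step 14. [r6c3∈{1,4,7,8}] across row 6, 4 lands solely at r6c3, so r6c3=4.
Step 15. [r4c1∈{6}] only 6 remains possible at r4c1 ⇒ r4c1=6.
Step 16. [r2c1∈{9}] r2c1 has the single candidate 9. So r2c1=9.
Step 17. [r5c5∈{5}] nothing but 5 survives at r5c5, so r5c5=5.
Step 18. [r2c7∈{2}] r2c7 is down to just 2 ⇒ r2c7=2.
Step 19. [r4c3∈{7,8}] in col 3, 7 fits only at r4c3, so r4c3=7.
Step 20. [r4c9∈{8}] nothing but 8 survives at r4c9, so r4c9=8.
Step 21. [r6c2∈{1,8}] r6c2 is the only open cell in row 6 admitting 8 ⇒ r6c2=8.
Step 22. [r4c7∈{4,5}] 5 has one home in row 4: r4c7. So r4c7=5.
Step 23. [r7c7∈{6}] r7c7 has the single candidate 6. So r7c7=6.
Step 24. [r7c6∈{9}] r7c6 has the single candidate 9, so r7c6=9.
Step 25. [r7c2∈{1}] r7c2's peers cover all but 1. So r7c2=1.
Step 26. [r5c3∈{1,9}] col 3 places 1 nowhere but r5c3, so r5c3=1.
Step 27. [r4c4∈{3,4}] 4 has one home in row 4: r4c4 ⇒ r4c4=4.
Step 28. [r5c8∈{2}] nothing but 2 survives at r5c8 ⇒ r5c8=2.
Step 29. [r2c9∈{7}] r2c9 has the single candidate 7, so r2c9=7.
Step 30. [r6c9∈{1}] only 1 remains possible at r6c9. So r6c9=1.
Step 31. [r2c4∈{3}] r2c4 has the single candidate 3 ⇒ r2c4=3.
Step 32. [r7c3∈{8}] r7c3 has the single candidate 8 ⇒ r7c3=8.
Step 33. [r2c3∈{5}] r2c3's peers cover all but 5. So r2c3=5.
Step 34. [r7c8∈{5}] nothing but 5 survives at r7c8, so r7c8=5.
Step 35. [r2c6∈{4}] r2c6's peers cover all but 4 ⇒ r2c6=4.
Step 36. [r5c9∈{6}] r5c9 is down to just 6 ⇒ r5c9=6.
Step 37. [r9c3∈{9}] r9c3 is down to just 9 ⇒ r9c3=9.
Step 38. [r2c5∈{1}] nothing but 1 survives at r2c5. So r2c5=1.
Step 39. [r7c4∈{7}] r7c4's peers cover all but 7 ⇒ r7c4=7.
Step 40. [r9c8∈{1}] r9c8 is down to just 1. So r9c8=1.
Step 41. [r3c7∈{9}] r3c7's peers cover all but 9. So r3c7=9.
Step 42. [r2c2∈{6}] r2c2's peers cover all but 6, so r2c2=6.
Step 43. [r9c9∈{2}] r9c9 has the single candidate 2. So r9c9=2.
Step 44. [r6c8∈{7}] r6c8's peers cover all but 7 ⇒ r6c8=7.
Step 45. [r5c2∈{9}] nothing but 9 survives at r5c2 ⇒ r5c2=9.
Step 46. [r4c5∈{3}] nothing but 3 survives at r4c5, so r4c5=3.
Step 47. [r5c4∈{8}] r5c4 is down to just 8, so r5c4=8.
Step 48. [r7c1∈{4}] r7c1's peers cover all but 4 ⇒ r7c1=4.
Step 49. [r9c6∈{6}] r9c6 has the single candidate 6 ⇒ r9c6=6.
Step 50. [r2c8∈{8}] nothing but 8 survives at r2c8 ⇒ r2c8=8.
Step 51. [r5c7∈{4}] r5c7 is down to just 4, so r5c7=4.

Answer: 8 7 2 6 9 5 1 3 4 / 9 6 5 3 1 4 2 8 7 / 1 4 3 2 7 8 9 6 5 / 6 2 7 4 3 1 5 9 8 / 3 9 1 8 5 7 4 2 6 / 5 8 4 9 6 2 3 7 1 / 4 1 8 7 2 9 6 5 3 / 2 5 6 1 8 3 7 4 9 / 7 3 9 5 4 6 8 1 2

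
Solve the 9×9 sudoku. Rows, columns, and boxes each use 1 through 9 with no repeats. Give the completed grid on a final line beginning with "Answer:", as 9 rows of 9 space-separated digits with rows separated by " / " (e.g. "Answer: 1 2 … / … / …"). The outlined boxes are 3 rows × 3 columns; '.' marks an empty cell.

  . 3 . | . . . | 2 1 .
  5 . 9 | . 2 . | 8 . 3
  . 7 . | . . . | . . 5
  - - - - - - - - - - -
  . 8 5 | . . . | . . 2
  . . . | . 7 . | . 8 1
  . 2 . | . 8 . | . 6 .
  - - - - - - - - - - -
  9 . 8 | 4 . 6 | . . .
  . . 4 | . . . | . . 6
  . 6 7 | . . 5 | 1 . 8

Step 1. [r2c4∈{1,6,7}] r2c4 is the only open cell in row 2 admitting 6 ⇒ r2c4=6.
Step 2. [r9c8∈{2,3,4,9}] across row 9, 4 lands solely at r9c8, so r9c8=4.
Step 3. [r3c8∈{9}] r3c8 is down to just 9. So r3c8=9.
Step 4. [r8c7∈{3,5,7,9}] box 9 places 9 nowhere but r8c7, so r8c7=9.
Step 5. [r7c9∈{7}] nothing but 7 survives at r7c9 ⇒ r7c9=7.
Step 6. [r4c5∈{1,3,4,6,9}] 6 has one home in col 5: r4c5 ⇒ r4c5=6.
Step 7. [r1c9∈{4}] nothing but 4 survives at r1c9 ⇒ r1c9=4.
Step 8. [r3c5∈{1,3,4}] col 5 places 4 nowhere but r3c5. So r3c5=4.
Step 9. [r1c3∈{6}] only 6 remains possible at r1c3, so r1c3=6.
Step 10. [r5c3∈{3}] only 3 remains possible at r5c3 ⇒ r5c3=3.
Step 11. [r6c3∈{1}] r6c3 has the single candidate 1. So r6c3=1.
Step 12. [r1c1∈{8}] only 8 remains possible at r1c1. So r1c1=8.
Step 13. [r5c2∈{4,9}] r5c2 is the only open cell in col 2 admitting 9 ⇒ r5c2=9.
Step 14. [r7c8∈{2,3,5}] r7c8 is the only open cell in row 7 admitting 2. So r7c8=2.
Step 15. [r8c8∈{3,5}] 5 has one home in col 8: r8c8. So r8c8=5.
Step 16. [r8c2∈{1}] r8c2's peers cover all but 1. So r8c2=1.
Step 17. [r8c5∈{3}] r8c5's peers cover all but 3. So r8c5=3.
Step 18. [r4c8∈{3,7}] across col 8, 3 lands solely at r4c8, so r4c8=3.
Step 19. [r2c6∈{1,7}] across row 2, 1 lands solely at r2c6, so r2c6=1.
Step 20. [r8c1∈{2}] r8c1 has the single candidate 2. So r8c1=2.
Step 21. [r9c5∈{9}] r9c5 is down to just 9, so r9c5=9.
Step 22. [r5c6∈{2,4}] 2 has one home in col 6: r5c6. So r5c6=2.
Step 23. [r5c4∈{5}] r5c4 is down to just 5 ⇒ r5c4=5.
Step 24. [r5c7∈{4}] r5c7's peers cover all but 4 ⇒ r5c7=4.
Step 25. [r6c9∈{9}] nothing but 9 survives at r6c9, so r6c9=9.
Step 26. [r4c7∈{7}] r4c7 has the single candidate 7, so r4c7=7.
Step 27. [r4c1∈{4}] nothing but 4 survives at r4c1 ⇒ r4c1=4.
Step 28. [r4c6∈{9}] r4c6's peers cover all but 9 ⇒ r4c6=9.
Step 29. [r1c6∈{7}] r1c6's peers cover all but 7. So r1c6=7.
Step 30. [r8c6∈{8}] r8c6 has the single candidate 8, so r8c6=8.
Step 31. [r6c4∈{3}] r6c4's peers cover all but 3 ⇒ r6c4=3.
Step 32. [r2c2∈{4}] only 4 remains possible at r2c2 ⇒ r2c2=4.
Step 33. [r7c7∈{3}] only 3 remains possible at r7c7 ⇒ r7c7=3.
Step 34. [r9c4∈{2}] nothing but 2 survives at r9c4, so r9c4=2.
Step 35. [r7c5∈{1}] r7c5 is down to just 1, so r7c5=1.
Step 36. [r8c4∈{7}] r8c4 is down to just 7, so r8c4=7.
Step 37. [r3c4∈{8}] r3c4's peers cover all but 8 ⇒ r3c4=8.
Step 38. [r9c1∈{3}] nothing but 3 survives at r9c1 ⇒ r9c1=3.
Step 39. [r3c6∈{3}] r3c6 has the single candidate 3, so r3c6=3.
Step 40. [r5c1∈{6}] nothing but 6 survives at r5c1, so r5c1=6.
Step 41. [r4c4∈{1}] r4c4's peers cover all but 1 ⇒ r4c4=1.
Step 42. [r6c6∈{4}] r6c6 is down to just 4. So r6c6=4.
Step 43. [r3c3∈{2}] r3c3 has the single candidate 2 ⇒ r3c3=2.
Step 44. [r7c2∈{5}] nothing but 5 survives at r7c2 ⇒ r7c2=5.
Step 45. [r2c8∈{7}] nothing but 7 survives at r2c8, so r2c8=7.
Step 46. [r1c5∈{5}] only 5 remains possible at r1c5. So r1c5=5.
Step 47. [r3c7∈{6}] only 6 remains possible at r3c7. So r3c7=6.
Step 48. [r3c1∈{1}] r3c1 has the single candidate 1, so r3c1=1.
Step 49. [r6c7∈{5}] nothing but 5 survives at r6c7, so r6c7=5.
Step 50. [r6c1∈{7}] r6c1 is down to just 7. So r6c1=7.
Step 51. [r1c4∈{9}] only 9 remains possible at r1c4, so r1c4=9.

Answer: 8 3 6 9 5 7 2 1 4 / 5 4 9 6 2 1 8 7 3 / 1 7 2 8 4 3 6 9 5 / 4 8 5 1 6 9 7 3 2 / 6 9 3 5 7 2 4 8 1 / 7 2 1 3 8 4 5 6 9 / 9 5 8 4 1 6 3 2 7 / 2 1 4 7 3 8 9 5 6 / 3 6 7 2 9 5 1 4 8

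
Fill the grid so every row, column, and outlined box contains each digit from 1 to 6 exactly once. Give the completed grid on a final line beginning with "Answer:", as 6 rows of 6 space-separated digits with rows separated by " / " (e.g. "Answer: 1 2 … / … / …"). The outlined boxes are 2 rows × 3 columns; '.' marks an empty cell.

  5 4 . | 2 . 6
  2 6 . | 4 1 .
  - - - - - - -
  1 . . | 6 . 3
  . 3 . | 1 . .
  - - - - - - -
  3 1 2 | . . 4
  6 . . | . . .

Step 1. [r6c2∈{5}] only 5 remains possible at r6c2, so r6c2=5.
Step 2. [r4c1∈{4}] r4c1's peers cover all but 4. So r4c1=4.
Step 3. [r1c5∈{3}] r1c5's peers cover all but 3 ⇒ r1c5=3.
Step 4. [r6c5∈{2}] r6c5's peers cover all but 2, so r6c5=2.
Step 5. [r4c5∈{5}] r4c5 is down to just 5 ⇒ r4c5=5.
Step 6. [r3c3∈{5}] nothing but 5 survives at r3c3. So r3c3=5.
Step 7. [r5c4∈{5}] r5c4's peers cover all but 5 ⇒ r5c4=5.
Step 8. [r2c6∈{5}] r2c6 has the single candidate 5. So r2c6=5.
Step 9. [r6c3∈{4}] r6c3's peers cover all but 4. So r6c3=4.
Step 10. [r2c3∈{3}] r2c3's peers cover all but 3. So r2c3=3.
Step 11. [r1c3∈{1}] r1c3 is down to just 1, so r1c3=1.
Step 12. [r6c6∈{1}] only 1 remains possible at r6c6. So r6c6=1.
Step 13. [r5c5∈{6}] only 6 remains possible at r5c5. So r5c5=6.
Step 14. [r3c2∈{2}] only 2 remains possible at r3c2. So r3c2=2.
Step 15. [r3c5∈{4}] r3c5 has the single candidate 4 ⇒ r3c5=4.
Step 16. [r6c4∈{3}] r6c4's peers cover all but 3, so r6c4=3.
Step 17. [r4c3∈{6}] r4c3's peers cover all but 6. So r4c3=6.
Step 18. [r4c6∈{2}] r4c6 is down to just 2. So r4c6=2.

Answer: 5 4 1 2 3 6 / 2 6 3 4 1 5 / 1 2 5 6 4 3 / 4 3 6 1 5 2 / 3 1 2 5 6 4 / 6 5 4 3 2 1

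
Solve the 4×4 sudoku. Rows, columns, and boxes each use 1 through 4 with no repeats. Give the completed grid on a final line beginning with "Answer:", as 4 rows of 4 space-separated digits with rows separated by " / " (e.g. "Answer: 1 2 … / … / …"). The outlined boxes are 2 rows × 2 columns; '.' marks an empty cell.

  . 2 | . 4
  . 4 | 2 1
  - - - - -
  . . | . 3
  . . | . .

Step 1. [r3c2∈{1}] r3c2's peers cover all but 1 ⇒ r3c2=1.
Step 2. [r3c3∈{4}] r3c3 is down to just 4, so r3c3=4.
Step 3. [r4c1∈{2,3,4}] in row 4, 4 fits only at r4c1, so r4c1=4.
Step 4. [r2c1∈{3}] r2c1 has the single candidate 3, so r2c1=3.
Step 5. [r1c1∈{1}] nothing but 1 survives at r1c1, so r1c1=1.
Step 6. [r4c3∈{1}] r4c3 is down to just 1. So r4c3=1.
Step 7. [r4c2∈{3}] nothing but 3 survives at r4c2, so r4c2=3.
Step 8. [r3c1∈{2}] r3c1's peers cover all but 2 ⇒ r3c1=2.
Step 9. [r4c4∈{2}] r4c4's peers cover all but 2 ⇒ r4c4=2.
Step 10. [r1c3∈{3}] r1c3 is down to just 3. So r1c3=3.

Answer: 1 2 3 4 / 3 4 2 1 / 2 1 4 3 / 4 3 1 2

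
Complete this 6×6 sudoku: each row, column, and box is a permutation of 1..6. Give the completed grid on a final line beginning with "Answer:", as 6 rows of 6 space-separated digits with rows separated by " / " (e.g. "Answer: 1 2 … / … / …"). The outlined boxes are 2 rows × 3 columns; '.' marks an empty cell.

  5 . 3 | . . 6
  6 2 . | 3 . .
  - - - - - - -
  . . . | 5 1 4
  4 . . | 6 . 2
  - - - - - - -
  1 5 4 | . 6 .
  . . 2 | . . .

Step 1. [r6c1∈{3}] r6c1 is down to just 3 ⇒ r6c1=3.
Step 2. [r2c5∈{4,5}] r2c5 is the only open cell in row 2 admitting 4, so r2c5=4.
Step 3. [r2c3∈{1}] r2c3's peers cover all but 1, so r2c3=1.
Step 4. [r3c2∈{3,6}] r3c2 is the only open cell in row 3 admitting 3 ⇒ r3c2=3.
Step 5. [r6c6∈{1,5}] in col 6, 1 fits only at r6c6, so r6c6=1.
Step 6. [r1c5∈{2}] only 2 remains possible at r1c5 ⇒ r1c5=2.
Step 7. [r1c2∈{4}] r1c2 has the single candidate 4, so r1c2=4.
Step 8. [r6c5∈{5}] r6c5's peers cover all but 5. So r6c5=5.
Step 9. [r5c4∈{2}] r5c4 has the single candidate 2 ⇒ r5c4=2.
Step 10. [r5c6∈{3}] r5c6 is down to just 3. So r5c6=3.
Step 11. [r4c2∈{1}] r4c2's peers cover all but 1 ⇒ r4c2=1.
Step 12. [r4c3∈{5}] r4c3 is down to just 5. So r4c3=5.
Step 13. [r4c5∈{3}] nothing but 3 survives at r4c5. So r4c5=3.
Step 14. [r3c1∈{2}] nothing but 2 survives at r3c1. So r3c1=2.
Step 15. [r1c4∈{1}] only 1 remains possible at r1c4, so r1c4=1.
Step 16. [r2c6∈{5}] r2c6 has the single candidate 5, so r2c6=5.
Step 17. [r6c2∈{6}] r6c2 has the single candidate 6 ⇒ r6c2=6.
Step 18. [r3c3∈{6}] only 6 remains possible at r3c3 ⇒ r3c3=6.
Step 19. [r6c4∈{4}] r6c4's peers cover all but 4. So r6c4=4.

Answer: 5 4 3 1 2 6 / 6 2 1 3 4 5 / 2 3 6 5 1 4 / 4 1 5 6 3 2 / 1 5 4 2 6 3 / 3 6 2 4 5 1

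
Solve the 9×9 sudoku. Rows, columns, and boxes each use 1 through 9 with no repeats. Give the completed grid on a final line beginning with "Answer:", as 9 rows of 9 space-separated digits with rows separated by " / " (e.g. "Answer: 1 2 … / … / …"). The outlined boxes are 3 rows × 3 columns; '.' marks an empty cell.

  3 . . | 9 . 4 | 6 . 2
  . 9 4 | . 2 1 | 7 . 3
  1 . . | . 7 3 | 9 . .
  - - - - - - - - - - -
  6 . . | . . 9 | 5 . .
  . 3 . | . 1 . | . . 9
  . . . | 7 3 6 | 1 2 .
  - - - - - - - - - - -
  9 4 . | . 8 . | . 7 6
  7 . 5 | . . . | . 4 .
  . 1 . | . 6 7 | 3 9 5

Step 1. [r5c6∈{2,5,8}] 8 has one home in col 6: r5c6, so r5c6=8.
Step 2. [r5c4∈{2,4,5}] r5c4 is the only open cell in box 5 admitting 5 ⇒ r5c4=5.
Step 3. [r4c4∈{2,4}] in box 5, 2 fits only at r4c4. So r4c4=2.
Step 4. [r5c3∈{2,7}] row 5 places 7 nowhere but r5c3, so r5c3=7.
Step 5. [r4c2∈{8}] r4c2 has the single candidate 8, so r4c2=8.
Step 6. [r1c3∈{8}] r1c3's peers cover all but 8 ⇒ r1c3=8.
Step 7. [r2c1∈{5}] r2c1 is down to just 5, so r2c1=5.
Step 8. [r9c3∈{2}] r9c3 has the single candidate 2 ⇒ r9c3=2.
Step 9. [r5c7∈{4}] nothing but 4 survives at r5c7. So r5c7=4.
Step 10. [r2c8∈{8}] nothing but 8 survives at r2c8. So r2c8=8.
Step 11. [r8c9∈{1,8}] r8c9 is the only open cell in col 9 admitting 1. So r8c9=1.
Step 12. [r3c3∈{6}] r3c3 is down to just 6 ⇒ r3c3=6.
Step 13. [r7c7∈{2}] r7c7 is down to just 2. So r7c7=2.
Step 14. [r1c8∈{1,5}] row 1 places 1 nowhere but r1c8, so r1c8=1.
Step 15. [r7c3∈{3}] r7c3 has the single candidate 3, so r7c3=3.
Step 16. [r7c4∈{1}] r7c4's peers cover all but 1, so r7c4=1.
Step 17. [r6c1∈{4}] nothing but 4 survives at r6c1 ⇒ r6c1=4.
Step 18. [r8c7∈{8}] r8c7 is down to just 8. So r8c7=8.
Step 19. [r1c2∈{7}] only 7 remains possible at r1c2. So r1c2=7.
Step 20. [r8c4∈{3}] r8c4's peers cover all but 3 ⇒ r8c4=3.
Step 21. [r4c5∈{4}] r4c5 has the single candidate 4. So r4c5=4.
Step 22. [r3c2∈{2}] r3c2 has the single candidate 2. So r3c2=2.
Step 23. [r9c4∈{4}] r9c4 has the single candidate 4 ⇒ r9c4=4.
Step 24. [r4c9∈{7}] r4c9 has the single candidate 7. So r4c9=7.
Step 25. [r3c4∈{8}] r3c4's peers cover all but 8. So r3c4=8.
Step 26. [r5c8∈{6}] nothing but 6 survives at r5c8, so r5c8=6.
Step 27. [r3c8∈{5}] r3c8 has the single candidate 5 ⇒ r3c8=5.
Step 28. [r8c2∈{6}] r8c2 is down to just 6. So r8c2=6.
Step 29. [r8c5∈{9}] r8c5 is down to just 9 ⇒ r8c5=9.
Step 30. [r2c4∈{6}] r2c4 has the single candidate 6. So r2c4=6.
Step 31. [r4c8∈{3}] r4c8's peers cover all but 3. So r4c8=3.
Step 32. [r6c3∈{9}] nothing but 9 survives at r6c3. So r6c3=9.
Step 33. [r6c9∈{8}] r6c9 has the single candidate 8. So r6c9=8.
Step 34. [r4c3∈{1}] only 1 remains possible at r4c3, so r4c3=1.
Step 35. [r5c1∈{2}] r5c1 has the single candidate 2. So r5c1=2.
Step 36. [r9c1∈{8}] r9c1 has the single candidate 8, so r9c1=8.
Step 37. [r3c9∈{4}] only 4 remains possible at r3c9 ⇒ r3c9=4.
Step 38. [r8c6∈{2}] only 2 remains possible at r8c6, so r8c6=2.
Step 39. [r6c2∈{5}] nothing but 5 survives at r6c2 ⇒ r6c2=5.
Step 40. [r7c6∈{5}] r7c6 is down to just 5 ⇒ r7c6=5.
Step 41. [r1c5∈{5}] nothing but 5 survives at r1c5, so r1c5=5.

Answer: 3 7 8 9 5 4 6 1 2 / 5 9 4 6 2 1 7 8 3 / 1 2 6 8 7 3 9 5 4 / 6 8 1 2 4 9 5 3 7 / 2 3 7 5 1 8 4 6 9 / 4 5 9 7 3 6 1 2 8 / 9 4 3 1 8 5 2 7 6 / 7 6 5 3 9 2 8 4 1 / 8 1 2 4 6 7 3 9 5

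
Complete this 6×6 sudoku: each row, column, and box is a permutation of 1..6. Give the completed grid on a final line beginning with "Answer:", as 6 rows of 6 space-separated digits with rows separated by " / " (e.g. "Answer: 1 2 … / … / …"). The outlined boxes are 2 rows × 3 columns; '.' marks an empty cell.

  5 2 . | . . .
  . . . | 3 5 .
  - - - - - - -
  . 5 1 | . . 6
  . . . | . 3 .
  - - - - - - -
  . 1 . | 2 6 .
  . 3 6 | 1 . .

Step 1. [r2c3∈{4}] nothing but 4 survives at r2c3 ⇒ r2c3=4.
Step 2. [r4c6∈{1,2,4,5}] across row 4, 1 lands solely at r4c6, so r4c6=1.
Step 3. [r6c5∈{4}] r6c5 has the single candidate 4. So r6c5=4.
Step 4. [r4c2∈{4,6}] in col 2, 4 fits only at r4c2, so r4c2=4.
Step 5. [r6c1∈{2}] r6c1 has the single candidate 2. So r6c1=2.
Step 6. [r4c1∈{6}] only 6 remains possible at r4c1 ⇒ r4c1=6.
Step 7. [r6c6∈{5}] r6c6 has the single candidate 5. So r6c6=5.
Step 8. [r1c4∈{4,6}] 6 has one home in row 1: r1c4, so r1c4=6.
Step 9. [r1c3∈{3}] r1c3 has the single candidate 3. So r1c3=3.
Step 10. [r2c2∈{6}] only 6 remains possible at r2c2 ⇒ r2c2=6.
Step 11. [r4c3∈{2}] r4c3's peers cover all but 2. So r4c3=2.
Step 12. [r5c1∈{4}] r5c1 has the single candidate 4 ⇒ r5c1=4.
Step 13. [r2c6∈{2}] r2c6's peers cover all but 2 ⇒ r2c6=2.
Step 14. [r5c6∈{3}] nothing but 3 survives at r5c6 ⇒ r5c6=3.
Step 15. [r3c4∈{4}] only 4 remains possible at r3c4. So r3c4=4.
Step 16. [r5c3∈{5}] nothing but 5 survives at r5c3. So r5c3=5.
Step 17. [r3c5∈{2}] r3c5's peers cover all but 2 ⇒ r3c5=2.
Step 18. [r3c1∈{3}] r3c1 has the single candidate 3, so r3c1=3.
Step 19. [r1c6∈{4}] r1c6 has the single candidate 4. So r1c6=4.
Step 20. [r2c1∈{1}] nothing but 1 survives at r2c1 ⇒ r2c1=1.
Step 21. [r4c4∈{5}] r4c4 is down to just 5 ⇒ r4c4=5.
Step 22. [r1c5∈{1}] r1c5 has the single candidate 1, so r1c5=1.

Answer: 5 2 3 6 1 4 / 1 6 4 3 5 2 / 3 5 1 4 2 6 / 6 4 2 5 3 1 / 4 1 5 2 6 3 / 2 3 6 1 4 5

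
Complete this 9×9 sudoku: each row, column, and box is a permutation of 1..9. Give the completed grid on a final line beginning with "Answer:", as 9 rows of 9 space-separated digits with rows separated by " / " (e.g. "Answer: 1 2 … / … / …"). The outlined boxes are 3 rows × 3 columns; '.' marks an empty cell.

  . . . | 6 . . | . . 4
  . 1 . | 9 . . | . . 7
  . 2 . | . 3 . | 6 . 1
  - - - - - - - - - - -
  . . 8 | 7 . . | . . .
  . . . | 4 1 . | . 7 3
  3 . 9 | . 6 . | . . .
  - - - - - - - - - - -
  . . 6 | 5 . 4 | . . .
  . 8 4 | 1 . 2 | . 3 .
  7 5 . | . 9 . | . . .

Step 1. [r3c4∈{8}] only 8 remains possible at r3c4. So r3c4=8.
Step 2. [r2c6∈{5}] only 5 remains possible at r2c6 ⇒ r2c6=5.
Step 3. [r4c1∈{1,2,4,5,6}] 1 has one home in box 4: r4c1, so r4c1=1.
Step 4. [r8c1∈{9}] nothing but 9 survives at r8c1. So r8c1=9.
Step 5. [r7c5∈{7,8}] across col 5, 8 lands solely at r7c5. So r7c5=8.
Step 6. [r7c1∈{2}] r7c1 has the single candidate 2 ⇒ r7c1=2.
Step 7. [r3c8∈{5,9}] row 3 places 9 nowhere but r3c8 ⇒ r3c8=9.
Step 8. [r7c8∈{1}] r7c8's peers cover all but 1 ⇒ r7c8=1.
Step 9. [r8c9∈{5,6}] r8c9 is the only open cell in row 8 admitting 6, so r8c9=6.
Step 10. [r8c7∈{5,7}] in row 8, 5 fits only at r8c7, so r8c7=5.
Step 11. [r1c8∈{2,5,8}] r1c8 is the only open cell in box 3 admitting 5, so r1c8=5.
Step 12. [r6c6∈{8}] nothing but 8 survives at r6c6 ⇒ r6c6=8.
Step 13. [r5c7∈{2,8,9}] in row 5, 8 fits only at r5c7, so r5c7=8.
Step 14. [r2c3∈{3}] r2c3's peers cover all but 3. So r2c3=3.
Step 15. [r2c7∈{2}] only 2 remains possible at r2c7. So r2c7=2.
Step 16. [r1c3∈{7}] only 7 remains possible at r1c3 ⇒ r1c3=7.
Step 17. [r6c4∈{2}] r6c4 has the single candidate 2, so r6c4=2.
Step 18. [r6c8∈{4}] r6c8's peers cover all but 4 ⇒ r6c8=4.
Step 19. [r4c7∈{9}] r4c7 is down to just 9. So r4c7=9.
Step 20. [r2c1∈{4,6,8}] in row 2, 6 fits only at r2c1, so r2c1=6.
Step 21. [r4c8∈{2,6}] r4c8 is the only open cell in col 8 admitting 6, so r4c8=6.
Step 22. [r5c1∈{5}] nothing but 5 survives at r5c1. So r5c1=5.
Step 23. [r9c9∈{2,8}] 8 has one home in col 9: r9c9 ⇒ r9c9=8.
Step 24. [r9c6∈{3,6}] in row 9, 6 fits only at r9c6. So r9c6=6.
Step 25. [r6c9∈{5}] only 5 remains possible at r6c9 ⇒ r6c9=5.
Step 26. [r9c8∈{2}] r9c8 has the single candidate 2. So r9c8=2.
Step 27. [r3c1∈{4}] r3c1 has the single candidate 4. So r3c1=4.
Step 28. [r6c7∈{1}] r6c7 has the single candidate 1. So r6c7=1.
Step 29. [r2c5∈{4}] r2c5's peers cover all but 4, so r2c5=4.
Step 30. [r7c7∈{7}] r7c7's peers cover all but 7, so r7c7=7.
Step 31. [r7c9∈{9}] r7c9's peers cover all but 9 ⇒ r7c9=9.
Step 32. [r1c2∈{9}] r1c2 is down to just 9, so r1c2=9.
Step 33. [r9c4∈{3}] r9c4's peers cover all but 3. So r9c4=3.
Step 34. [r2c8∈{8}] r2c8 has the single candidate 8. So r2c8=8.
Step 35. [r5c3∈{2}] r5c3 has the single candidate 2 ⇒ r5c3=2.
Step 36. [r1c7∈{3}] r1c7 has the single candidate 3. So r1c7=3.
Step 37. [r4c6∈{3}] nothing but 3 survives at r4c6 ⇒ r4c6=3.
Step 38. [r9c7∈{4}] only 4 remains possible at r9c7, so r9c7=4.
Step 39. [r4c5∈{5}] r4c5 has the single candidate 5. So r4c5=5.
Step 40. [r4c2∈{4}] only 4 remains possible at r4c2. So r4c2=4.
Step 41. [r6c2∈{7}] nothing but 7 survives at r6c2 ⇒ r6c2=7.
Step 42. [r4c9∈{2}] r4c9 has the single candidate 2. So r4c9=2.
Step 43. [r5c2∈{6}] r5c2's peers cover all but 6, so r5c2=6.
Step 44. [r3c6∈{7}] r3c6 is down to just 7 ⇒ r3c6=7.
Step 45. [r5c6∈{9}] nothing but 9 survives at r5c6, so r5c6=9.
Step 46. [r3c3∈{5}] r3c3 is down to just 5, so r3c3=5.
Step 47. [r1c6∈{1}] only 1 remains possible at r1c6, so r1c6=1.
Step 48. [r9c3∈{1}] r9c3 has the single candidate 1 ⇒ r9c3=1.
Step 49. [r8c5∈{7}] only 7 remains possible at r8c5, so r8c5=7.
Step 50. [r7c2∈{3}] nothing but 3 survives at r7c2. So r7c2=3.
Step 51. [r1c1∈{8}] r1c1's peers cover all but 8 ⇒ r1c1=8.
Step 52. [r1c5∈{2}] only 2 remains possible at r1c5, so r1c5=2.

Answer: 8 9 7 6 2 1 3 5 4 / 6 1 3 9 4 5 2 8 7 / 4 2 5 8 3 7 6 9 1 / 1 4 8 7 5 3 9 6 2 / 5 6 2 4 1 9 8 7 3 / 3 7 9 2 6 8 1 4 5 / 2 3 6 5 8 4 7 1 9 / 9 8 4 1 7 2 5 3 6 / 7 5 1 3 9 6 4 2 8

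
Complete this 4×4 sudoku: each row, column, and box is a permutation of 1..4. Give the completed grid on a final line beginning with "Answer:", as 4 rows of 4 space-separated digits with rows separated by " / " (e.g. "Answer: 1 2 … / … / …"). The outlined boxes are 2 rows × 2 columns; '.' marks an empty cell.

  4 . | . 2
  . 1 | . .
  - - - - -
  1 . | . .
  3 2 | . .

Step 1. [r3c3∈{2,3,4}] across row 3, 2 lands solely at r3c3, so r3c3=2.
Step 2. [r1c3∈{1,3}] 1 has one home in row 1: r1c3 ⇒ r1c3=1.
Step 3. [r4c3∈{4}] only 4 remains possible at r4c3 ⇒ r4c3=4.
Step 4. [r3c4∈{3}] r3c4 has the single candidate 3, so r3c4=3.
Step 5. [r4c4∈{1}] r4c4 is down to just 1. So r4c4=1.
Step 6. [r3c2∈{4}] r3c2 has the single candidate 4 ⇒ r3c2=4.
Step 7. [r2c4∈{4}] r2c4 is down to just 4, so r2c4=4.
Step 8. [r2c3∈{3}] r2c3 has the single candidate 3, so r2c3=3.
Step 9. [r1c2∈{3}] nothing but 3 survives at r1c2 ⇒ r1c2=3.
Step 10. [r2c1∈{2}] r2c1 has the single candidate 2 ⇒ r2c1=2.

Answer: 4 3 1 2 / 2 1 3 4 / 1 4 2 3 / 3 2 4 1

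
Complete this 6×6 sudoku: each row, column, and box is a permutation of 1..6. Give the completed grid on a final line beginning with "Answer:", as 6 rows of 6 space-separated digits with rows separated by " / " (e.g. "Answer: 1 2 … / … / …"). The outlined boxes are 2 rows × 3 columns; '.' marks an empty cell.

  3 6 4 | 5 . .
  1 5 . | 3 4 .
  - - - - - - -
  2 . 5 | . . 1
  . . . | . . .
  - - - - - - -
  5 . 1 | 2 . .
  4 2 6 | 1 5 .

Step 1. [r4c6∈{2,3,4,5,6}] r4c6 is the only open cell in row 4 admitting 5 ⇒ r4c6=5.
Step 2. [r5c2∈{3}] only 3 remains possible at r5c2, so r5c2=3.
Step 3. [r5c5∈{6}] only 6 remains possible at r5c5, so r5c5=6.
Step 4. [r4c5∈{2,3}] across row 4, 2 lands solely at r4c5, so r4c5=2.
Step 5. [r3c2∈{4}] r3c2 has the single candidate 4 ⇒ r3c2=4.
Step 6. [r2c6∈{2,6}] 6 has one home in row 2: r2c6, so r2c6=6.
Step 7. [r4c1∈{6}] nothing but 6 survives at r4c1 ⇒ r4c1=6.
Step 8. [r1c6∈{2}] r1c6 is down to just 2. So r1c6=2.
Step 9. [r6c6∈{3}] r6c6 has the single candidate 3 ⇒ r6c6=3.
Step 10. [r3c4∈{6}] r3c4 is down to just 6, so r3c4=6.
Step 11. [r4c2∈{1}] nothing but 1 survives at r4c2 ⇒ r4c2=1.
Step 12. [r3c5∈{3}] r3c5's peers cover all but 3, so r3c5=3.
Step 13. [r1c5∈{1}] only 1 remains possible at r1c5, so r1c5=1.
Step 14. [r4c3∈{3}] only 3 remains possible at r4c3 ⇒ r4c3=3.
Step 15. [r5c6∈{4}] r5c6 has the single candidate 4 ⇒ r5c6=4.
Step 16. [r4c4∈{4}] nothing but 4 survives at r4c4 ⇒ r4c4=4.
Step 17. [r2c3∈{2}] nothing but 2 survives at r2c3, so r2c3=2.

Answer: 3 6 4 5 1 2 / 1 5 2 3 4 6 / 2 4 5 6 3 1 / 6 1 3 4 2 5 / 5 3 1 2 6 4 / 4 2 6 1 5 3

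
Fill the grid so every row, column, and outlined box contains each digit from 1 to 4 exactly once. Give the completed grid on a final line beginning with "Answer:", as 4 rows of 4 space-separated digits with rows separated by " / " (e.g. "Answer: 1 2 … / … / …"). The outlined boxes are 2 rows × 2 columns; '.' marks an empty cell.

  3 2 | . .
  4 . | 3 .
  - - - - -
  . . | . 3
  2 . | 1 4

Step 1. [r2c2∈{1}] r2c2 has the single candidate 1. So r2c2=1.
Step 2. [r3c2∈{4}] r3c2 is down to just 4 ⇒ r3c2=4.
Step 3. [r1c4∈{1}] r1c4 has the single candidate 1 ⇒ r1c4=1.
Step 4. [r2c4∈{2}] only 2 remains possible at r2c4 ⇒ r2c4=2.
Step 5. [r3c1∈{1}] r3c1's peers cover all but 1. So r3c1=1.
Step 6. [r1c3∈{4}] r1c3's peers cover all but 4. So r1c3=4.
Step 7. [r4c2∈{3}] r4c2 has the single candidate 3 ⇒ r4c2=3.
Step 8. [r3c3∈{2}] r3c3 has the single candidate 2, so r3c3=2.

Answer: 3 2 4 1 / 4 1 3 2 / 1 4 2 3 / 2 3 1 4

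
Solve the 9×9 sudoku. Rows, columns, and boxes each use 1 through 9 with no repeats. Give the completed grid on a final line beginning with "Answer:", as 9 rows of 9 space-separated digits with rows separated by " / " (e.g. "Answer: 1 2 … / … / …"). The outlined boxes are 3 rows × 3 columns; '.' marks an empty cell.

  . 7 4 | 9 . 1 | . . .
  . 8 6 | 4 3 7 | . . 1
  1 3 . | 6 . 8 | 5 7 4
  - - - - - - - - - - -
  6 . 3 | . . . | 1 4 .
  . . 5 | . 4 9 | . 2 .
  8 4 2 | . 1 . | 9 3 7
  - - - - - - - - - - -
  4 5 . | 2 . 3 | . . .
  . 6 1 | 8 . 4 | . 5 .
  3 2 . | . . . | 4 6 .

Step 1. [r6c4∈{5}] nothing but 5 survives at r6c4 ⇒ r6c4=5.
Step 2. [r2c7∈{2}] r2c7 is down to just 2. So r2c7=2.
Step 3. [r1c5∈{2,5}] r1c5 is the only open cell in box 2 admitting 5 ⇒ r1c5=5.
Step 4. [r4c5∈{2,7,8}] across col 5, 8 lands solely at r4c5 ⇒ r4c5=8.
Step 5. [r3c3∈{9}] r3c3 has the single candidate 9. So r3c3=9.
Step 6. [r1c8∈{8}] r1c8 has the single candidate 8. So r1c8=8.
Step 7. [r8c1∈{7,9}] col 1 places 9 nowhere but r8c1 ⇒ r8c1=9.
Step 8. [r8c5∈{7}] only 7 remains possible at r8c5, so r8c5=7.
Step 9. [r9c3∈{7,8}] row 9 places 7 nowhere but r9c3. So r9c3=7.
Step 10. [r9c9∈{8,9}] 8 has one home in row 9: r9c9. So r9c9=8.
Step 11. [r8c7∈{3}] only 3 remains possible at r8c7 ⇒ r8c7=3.
Step 12. [r1c7∈{6}] r1c7's peers cover all but 6. So r1c7=6.
Step 13. [r7c9∈{9}] r7c9 is down to just 9. So r7c9=9.
Step 14. [r5c1∈{7}] r5c1's peers cover all but 7, so r5c1=7.
Step 15. [r9c4∈{1}] r9c4 has the single candidate 1, so r9c4=1.
Step 16. [r5c9∈{6}] r5c9's peers cover all but 6 ⇒ r5c9=6.
Step 17. [r4c4∈{7}] r4c4 has the single candidate 7. So r4c4=7.
Step 18. [r4c9∈{5}] only 5 remains possible at r4c9, so r4c9=5.
Step 19. [r6c6∈{6}] only 6 remains possible at r6c6 ⇒ r6c6=6.
Step 20. [r3c5∈{2}] r3c5's peers cover all but 2 ⇒ r3c5=2.
Step 21. [r1c1∈{2}] nothing but 2 survives at r1c1, so r1c1=2.
Step 22. [r5c4∈{3}] r5c4 has the single candidate 3 ⇒ r5c4=3.
Step 23. [r7c3∈{8}] r7c3 has the single candidate 8. So r7c3=8.
Step 24. [r5c7∈{8}] r5c7 is down to just 8 ⇒ r5c7=8.
Step 25. [r2c1∈{5}] r2c1's peers cover all but 5 ⇒ r2c1=5.
Step 26. [r4c2∈{9}] only 9 remains possible at r4c2. So r4c2=9.
Step 27. [r5c2∈{1}] r5c2's peers cover all but 1 ⇒ r5c2=1.
Step 28. [r9c6∈{5}] r9c6's peers cover all but 5 ⇒ r9c6=5.
Step 29. [r9c5∈{9}] r9c5 is down to just 9. So r9c5=9.
Step 30. [r2c8∈{9}] only 9 remains possible at r2c8. So r2c8=9.
Step 31. [r7c7∈{7}] only 7 remains possible at r7c7, so r7c7=7.
Step 32. [r1c9∈{3}] nothing but 3 survives at r1c9 ⇒ r1c9=3.
Step 33. [r4c6∈{2}] r4c6 is down to just 2 ⇒ r4c6=2.
Step 34. [r8c9∈{2}] only 2 remains possible at r8c9 ⇒ r8c9=2.
Step 35. [r7c8∈{1}] r7c8 has the single candidate 1, so r7c8=1.
Step 36. [r7c5∈{6}] nothing but 6 survives at r7c5. So r7c5=6.

Answer: 2 7 4 9 5 1 6 8 3 / 5 8 6 4 3 7 2 9 1 / 1 3 9 6 2 8 5 7 4 / 6 9 3 7 8 2 1 4 5 / 7 1 5 3 4 9 8 2 6 / 8 4 2 5 1 6 9 3 7 / 4 5 8 2 6 3 7 1 9 / 9 6 1 8 7 4 3 5 2 / 3 2 7 1 9 5 4 6 8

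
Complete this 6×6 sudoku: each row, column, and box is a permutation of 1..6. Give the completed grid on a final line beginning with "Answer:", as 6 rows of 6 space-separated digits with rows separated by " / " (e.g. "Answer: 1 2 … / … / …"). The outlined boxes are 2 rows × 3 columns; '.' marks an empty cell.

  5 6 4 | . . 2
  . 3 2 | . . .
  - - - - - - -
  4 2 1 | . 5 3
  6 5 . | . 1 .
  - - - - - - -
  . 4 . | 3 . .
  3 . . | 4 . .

Step 1. [r2c1∈{1}] r2c1 is down to just 1 ⇒ r2c1=1.
Step 2. [r5c6∈{1,5,6}] across row 5, 1 lands solely at r5c6. So r5c6=1.
Step 3. [r6c6∈{5,6}] r6c6 is the only open cell in box 6 admitting 5, so r6c6=5.
Step 4. [r2c6∈{4,6}] col 6 places 6 nowhere but r2c6. So r2c6=6.
Step 5. [r6c3∈{6}] r6c3 is down to just 6 ⇒ r6c3=6.
Step 6. [r5c5∈{2,6}] r5c5 is the only open cell in row 5 admitting 6, so r5c5=6.
Step 7. [r3c4∈{6}] nothing but 6 survives at r3c4. So r3c4=6.
Step 8. [r2c5∈{4}] r2c5 has the single candidate 4, so r2c5=4.
Step 9. [r2c4∈{5}] only 5 remains possible at r2c4. So r2c4=5.
Step 10. [r6c5∈{2}] only 2 remains possible at r6c5 ⇒ r6c5=2.
Step 11. [r1c4∈{1}] r1c4 is down to just 1, so r1c4=1.
Step 12. [r4c4∈{2}] r4c4's peers cover all but 2 ⇒ r4c4=2.
Step 13. [r1c5∈{3}] only 3 remains possible at r1c5. So r1c5=3.
Step 14. [r5c3∈{5}] nothing but 5 survives at r5c3, so r5c3=5.
Step 15. [r6c2∈{1}] r6c2 has the single candidate 1. So r6c2=1.
Step 16. [r5c1∈{2}] only 2 remains possible at r5c1 ⇒ r5c1=2.
Step 17. [r4c6∈{4}] r4c6's peers cover all but 4, so r4c6=4.
Step 18. [r4c3∈{3}] r4c3 has the single candidate 3, so r4c3=3.

Answer: 5 6 4 1 3 2 / 1 3 2 5 4 6 / 4 2 1 6 5 3 / 6 5 3 2 1 4 / 2 4 5 3 6 1 / 3 1 6 4 2 5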